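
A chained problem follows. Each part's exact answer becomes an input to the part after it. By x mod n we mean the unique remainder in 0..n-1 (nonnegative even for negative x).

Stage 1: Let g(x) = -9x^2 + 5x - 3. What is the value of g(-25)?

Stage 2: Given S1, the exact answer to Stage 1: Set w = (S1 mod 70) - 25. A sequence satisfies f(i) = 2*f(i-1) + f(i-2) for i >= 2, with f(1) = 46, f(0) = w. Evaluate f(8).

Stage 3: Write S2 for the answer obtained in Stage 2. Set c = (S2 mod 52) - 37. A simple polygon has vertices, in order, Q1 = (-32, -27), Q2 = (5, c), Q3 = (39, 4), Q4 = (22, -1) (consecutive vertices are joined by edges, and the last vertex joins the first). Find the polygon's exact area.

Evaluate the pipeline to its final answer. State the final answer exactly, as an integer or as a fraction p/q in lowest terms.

Stage 1: -9*(-25)^2 + 5*(-25)^1 - 3 = (-5625) + (-125) + (-3) = -5753; answer -5753
Stage 2: S1 = -5753; w = 32; f(2) = 2*(46) + 1*(32) = 124; iterating: f(2)=124, f(3)=294, f(4)=712, f(5)=1718, f(6)=4148, f(7)=10014, f(8)=24176; answer 24176
Stage 3: S2 = 24176; c = 11; cross terms: (-32*11 - 5*-27)=-217, (5*4 - 39*11)=-409, (39*-1 - 22*4)=-127, (22*-27 - -32*-1)=-626; twice the area = |-1379| = 1379; area = 1379/2; answer 1379/2

1379/2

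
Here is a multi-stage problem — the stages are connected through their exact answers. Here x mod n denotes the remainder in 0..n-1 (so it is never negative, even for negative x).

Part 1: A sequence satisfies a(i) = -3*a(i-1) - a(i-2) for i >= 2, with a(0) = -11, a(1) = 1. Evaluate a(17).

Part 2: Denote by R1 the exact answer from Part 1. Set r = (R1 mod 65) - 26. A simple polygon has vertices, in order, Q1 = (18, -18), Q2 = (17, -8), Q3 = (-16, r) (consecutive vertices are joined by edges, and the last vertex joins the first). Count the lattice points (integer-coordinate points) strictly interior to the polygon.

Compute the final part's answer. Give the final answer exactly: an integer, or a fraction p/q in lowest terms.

Part 1: a(2) = -3*(1) - 1*(-11) = 8; iterating: a(2)=8, a(3)=-25, a(4)=67, a(5)=-176, a(6)=461, a(7)=-1207, a(8)=3160, a(9)=-8273, a(10)=21659, a(11)=-56704, a(12)=148453, a(13)=-388655, a(14)=1017512, a(15)=-2663881, a(16)=6974131, a(17)=-18258512; answer -18258512
Part 2: R1 = -18258512; r = 27; cross terms: (18*-8 - 17*-18)=162, (17*27 - -16*-8)=331, (-16*-18 - 18*27)=-198; twice the area = |295| = 295; area = 295/2; boundary points = 1 + 1 + 1 = 3; strictly interior points = area - boundary/2 + 1 = 147; answer 147

147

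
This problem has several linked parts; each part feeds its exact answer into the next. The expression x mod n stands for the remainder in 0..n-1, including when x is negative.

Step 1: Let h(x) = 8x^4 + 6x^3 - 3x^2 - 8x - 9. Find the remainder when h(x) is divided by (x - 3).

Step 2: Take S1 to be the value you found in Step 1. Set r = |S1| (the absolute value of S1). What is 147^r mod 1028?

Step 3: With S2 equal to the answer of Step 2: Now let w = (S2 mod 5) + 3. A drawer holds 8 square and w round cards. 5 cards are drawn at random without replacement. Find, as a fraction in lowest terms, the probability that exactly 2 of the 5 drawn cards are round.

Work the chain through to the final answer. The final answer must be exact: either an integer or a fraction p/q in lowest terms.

14/33

Step 1: remainder = value at the root: 8*(3)^4 + 6*(3)^3 - 3*(3)^2 - 8*(3)^1 - 9 = (648) + (162) + (-27) + (-24) + (-9) = 750; answer 750
Step 2: S1 = 750; r = 750; squarings mod 1028: 147^1=147, 147^2=21, 147^4=441, 147^8=189, 147^16=769, 147^32=261, 147^64=273, 147^128=513, 147^256=1, 147^512=1; 147^750 = 147^2 * 147^4 * 147^8 * 147^32 * 147^64 * 147^128 * 147^512 = 361 (mod 1028); answer 361
Step 3: S2 = 361; w = 4; total draws C(12,5) = 792; favorable C(4,2)*C(8,3) = 336; P = 14/33; answer 14/33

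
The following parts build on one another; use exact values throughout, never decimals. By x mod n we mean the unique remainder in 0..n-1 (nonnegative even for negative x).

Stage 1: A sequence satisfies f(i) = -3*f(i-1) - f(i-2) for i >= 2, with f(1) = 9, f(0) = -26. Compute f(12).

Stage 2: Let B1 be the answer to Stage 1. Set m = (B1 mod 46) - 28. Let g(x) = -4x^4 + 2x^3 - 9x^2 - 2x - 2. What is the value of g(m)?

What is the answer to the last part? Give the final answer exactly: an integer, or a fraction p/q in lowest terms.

Stage 1: f(2) = -3*(9) - 1*(-26) = -1; iterating: f(2)=-1, f(3)=-6, f(4)=19, f(5)=-51, f(6)=134, f(7)=-351, f(8)=919, f(9)=-2406, f(10)=6299, f(11)=-16491, f(12)=43174; answer 43174
Stage 2: B1 = 43174; m = -2; -4*(-2)^4 + 2*(-2)^3 - 9*(-2)^2 - 2*(-2)^1 - 2 = (-64) + (-16) + (-36) + (4) + (-2) = -114; answer -114

-114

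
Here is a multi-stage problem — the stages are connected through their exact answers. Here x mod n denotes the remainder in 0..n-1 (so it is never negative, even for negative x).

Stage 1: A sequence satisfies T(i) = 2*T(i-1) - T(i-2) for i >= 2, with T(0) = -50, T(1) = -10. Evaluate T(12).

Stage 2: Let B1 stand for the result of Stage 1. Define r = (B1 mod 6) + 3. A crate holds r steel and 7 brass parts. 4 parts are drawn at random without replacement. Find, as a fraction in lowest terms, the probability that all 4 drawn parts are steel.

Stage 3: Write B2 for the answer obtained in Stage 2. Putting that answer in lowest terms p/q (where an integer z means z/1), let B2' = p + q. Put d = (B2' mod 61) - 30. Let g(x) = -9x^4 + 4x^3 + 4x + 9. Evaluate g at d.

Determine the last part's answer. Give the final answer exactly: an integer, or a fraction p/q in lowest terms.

-2567

Stage 1: T(2) = 2*(-10) - 1*(-50) = 30; iterating: T(2)=30, T(3)=70, T(4)=110, T(5)=150, T(6)=190, T(7)=230, T(8)=270, T(9)=310, T(10)=350, T(11)=390, T(12)=430; answer 430
Stage 2: B1 = 430; r = 7; total draws C(14,4) = 1001; favorable C(7,4) = 35; P = 5/143; answer 5/143
Stage 3: B2 = 5/143; threaded value p + q = 148; d = -4; -9*(-4)^4 + 4*(-4)^3 + 4*(-4)^1 + 9 = (-2304) + (-256) + (-16) + (9) = -2567; answer -2567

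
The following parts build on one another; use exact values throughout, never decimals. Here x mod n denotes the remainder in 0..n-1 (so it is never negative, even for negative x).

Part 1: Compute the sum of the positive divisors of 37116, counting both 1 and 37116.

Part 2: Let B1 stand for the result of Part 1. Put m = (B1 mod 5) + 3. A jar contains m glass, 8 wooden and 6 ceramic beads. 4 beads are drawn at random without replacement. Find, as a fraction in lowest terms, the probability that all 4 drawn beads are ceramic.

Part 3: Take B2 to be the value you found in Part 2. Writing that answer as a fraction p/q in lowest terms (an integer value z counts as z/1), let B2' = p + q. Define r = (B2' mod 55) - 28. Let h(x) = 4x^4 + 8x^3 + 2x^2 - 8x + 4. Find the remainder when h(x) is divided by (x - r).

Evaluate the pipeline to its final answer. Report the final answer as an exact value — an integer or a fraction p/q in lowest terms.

Part 1: 37116 = 2^2 * 3^2 * 1031; sigma = (1 + 2 + 4) * (1 + 3 + 9) * (1 + 1031) = 7 * 13 * 1032 = 93912; answer 93912
Part 2: B1 = 93912; m = 5; total draws C(19,4) = 3876; favorable C(6,4) = 15; P = 5/1292; answer 5/1292
Part 3: B2 = 5/1292; threaded value p + q = 1297; r = 4; remainder = value at the root: 4*(4)^4 + 8*(4)^3 + 2*(4)^2 - 8*(4)^1 + 4 = (1024) + (512) + (32) + (-32) + (4) = 1540; answer 1540

1540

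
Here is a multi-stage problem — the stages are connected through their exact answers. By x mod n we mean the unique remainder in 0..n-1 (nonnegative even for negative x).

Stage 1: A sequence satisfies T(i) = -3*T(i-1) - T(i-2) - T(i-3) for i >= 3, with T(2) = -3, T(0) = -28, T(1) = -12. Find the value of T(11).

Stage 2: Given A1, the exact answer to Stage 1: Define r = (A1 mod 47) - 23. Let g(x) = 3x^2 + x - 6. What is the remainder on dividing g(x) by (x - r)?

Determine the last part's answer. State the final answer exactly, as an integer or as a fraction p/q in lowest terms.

Stage 1: T(3) = -3*(-3) - 1*(-12) - 1*(-28) = 49; iterating: T(3)=49, T(4)=-132, T(5)=350, T(6)=-967, T(7)=2683, T(8)=-7432, T(9)=20580, T(10)=-56991, T(11)=157825; answer 157825
Stage 2: A1 = 157825; r = 23; remainder = value at the root: 3*(23)^2 + 1*(23)^1 - 6 = (1587) + (23) + (-6) = 1604; answer 1604

1604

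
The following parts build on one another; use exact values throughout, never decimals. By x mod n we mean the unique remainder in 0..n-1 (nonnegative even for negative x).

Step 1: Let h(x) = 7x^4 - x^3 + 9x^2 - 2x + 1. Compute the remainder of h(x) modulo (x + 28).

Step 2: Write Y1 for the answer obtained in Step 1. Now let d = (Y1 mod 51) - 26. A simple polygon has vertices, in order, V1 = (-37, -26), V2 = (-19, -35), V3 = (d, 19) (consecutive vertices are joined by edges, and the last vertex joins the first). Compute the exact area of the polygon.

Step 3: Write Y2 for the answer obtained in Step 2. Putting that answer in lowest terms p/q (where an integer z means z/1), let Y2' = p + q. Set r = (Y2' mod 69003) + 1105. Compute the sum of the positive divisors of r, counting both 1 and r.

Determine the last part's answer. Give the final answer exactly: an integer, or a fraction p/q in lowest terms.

Step 1: remainder = value at the root: 7*(-28)^4 - 1*(-28)^3 + 9*(-28)^2 - 2*(-28)^1 + 1 = (4302592) + (21952) + (7056) + (56) + (1) = 4331657; answer 4331657
Step 2: Y1 = 4331657; d = -3; cross terms: (-37*-35 - -19*-26)=801, (-19*19 - -3*-35)=-466, (-3*-26 - -37*19)=781; twice the area = |1116| = 1116; area = 558; answer 558
Step 3: Y2 = 558; threaded value p + q = 559; r = 1664; 1664 = 2^7 * 13; sigma = (1 + 2 + 4 + 8 + 16 + 32 + 64 + 128) * (1 + 13) = 255 * 14 = 3570; answer 3570

3570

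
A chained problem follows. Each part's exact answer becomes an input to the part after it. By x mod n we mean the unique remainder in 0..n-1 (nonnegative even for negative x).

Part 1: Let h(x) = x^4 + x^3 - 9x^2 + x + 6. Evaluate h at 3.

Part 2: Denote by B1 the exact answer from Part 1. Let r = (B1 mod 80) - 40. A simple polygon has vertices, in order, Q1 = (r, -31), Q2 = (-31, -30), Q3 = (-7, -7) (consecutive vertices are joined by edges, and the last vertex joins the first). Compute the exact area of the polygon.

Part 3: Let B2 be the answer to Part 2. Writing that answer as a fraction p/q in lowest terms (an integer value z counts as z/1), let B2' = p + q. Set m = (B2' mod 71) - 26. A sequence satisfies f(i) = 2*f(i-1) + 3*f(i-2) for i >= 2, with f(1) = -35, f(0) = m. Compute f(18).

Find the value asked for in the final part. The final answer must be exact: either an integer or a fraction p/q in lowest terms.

Part 1: 1*(3)^4 + 1*(3)^3 - 9*(3)^2 + 1*(3)^1 + 6 = (81) + (27) + (-81) + (3) + (6) = 36; answer 36
Part 2: B1 = 36; r = -4; cross terms: (-4*-30 - -31*-31)=-841, (-31*-7 - -7*-30)=7, (-7*-31 - -4*-7)=189; twice the area = |-645| = 645; area = 645/2; answer 645/2
Part 3: B2 = 645/2; threaded value p + q = 647; m = -18; f(2) = 2*(-35) + 3*(-18) = -124; iterating: f(2)=-124, f(3)=-353, f(4)=-1078, f(5)=-3215, f(6)=-9664, f(7)=-28973, f(8)=-86938, f(9)=-260795, f(10)=-782404, f(11)=-2347193, f(12)=-7041598, f(13)=-21124775, f(14)=-63374344, f(15)=-190123013, f(16)=-570369058, f(17)=-1711107155, f(18)=-5133321484; answer -5133321484

-5133321484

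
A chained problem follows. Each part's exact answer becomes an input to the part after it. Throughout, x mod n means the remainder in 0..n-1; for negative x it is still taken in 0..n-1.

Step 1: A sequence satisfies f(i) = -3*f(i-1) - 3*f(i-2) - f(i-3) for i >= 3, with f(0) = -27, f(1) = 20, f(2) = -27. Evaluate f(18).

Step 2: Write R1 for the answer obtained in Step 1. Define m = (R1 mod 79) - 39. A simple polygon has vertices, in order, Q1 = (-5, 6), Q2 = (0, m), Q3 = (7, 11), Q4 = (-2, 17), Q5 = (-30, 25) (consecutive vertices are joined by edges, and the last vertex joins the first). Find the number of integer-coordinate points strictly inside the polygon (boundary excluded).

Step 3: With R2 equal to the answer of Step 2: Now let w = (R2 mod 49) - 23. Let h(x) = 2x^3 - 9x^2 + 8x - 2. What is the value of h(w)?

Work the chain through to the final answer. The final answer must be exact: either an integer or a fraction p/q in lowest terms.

17114

Step 1: f(3) = -3*(-27) - 3*(20) - 1*(-27) = 48; iterating: f(3)=48, f(4)=-83, f(5)=132, f(6)=-195, f(7)=272, f(8)=-363, f(9)=468, f(10)=-587, f(11)=720, f(12)=-867, f(13)=1028, f(14)=-1203, f(15)=1392, f(16)=-1595, f(17)=1812, f(18)=-2043; answer -2043
Step 2: R1 = -2043; m = -28; cross terms: (-5*-28 - 0*6)=140, (0*11 - 7*-28)=196, (7*17 - -2*11)=141, (-2*25 - -30*17)=460, (-30*6 - -5*25)=-55; twice the area = |882| = 882; area = 441; boundary points = 1 + 1 + 3 + 4 + 1 = 10; strictly interior points = area - boundary/2 + 1 = 437; answer 437
Step 3: R2 = 437; w = 22; 2*(22)^3 - 9*(22)^2 + 8*(22)^1 - 2 = (21296) + (-4356) + (176) + (-2) = 17114; answer 17114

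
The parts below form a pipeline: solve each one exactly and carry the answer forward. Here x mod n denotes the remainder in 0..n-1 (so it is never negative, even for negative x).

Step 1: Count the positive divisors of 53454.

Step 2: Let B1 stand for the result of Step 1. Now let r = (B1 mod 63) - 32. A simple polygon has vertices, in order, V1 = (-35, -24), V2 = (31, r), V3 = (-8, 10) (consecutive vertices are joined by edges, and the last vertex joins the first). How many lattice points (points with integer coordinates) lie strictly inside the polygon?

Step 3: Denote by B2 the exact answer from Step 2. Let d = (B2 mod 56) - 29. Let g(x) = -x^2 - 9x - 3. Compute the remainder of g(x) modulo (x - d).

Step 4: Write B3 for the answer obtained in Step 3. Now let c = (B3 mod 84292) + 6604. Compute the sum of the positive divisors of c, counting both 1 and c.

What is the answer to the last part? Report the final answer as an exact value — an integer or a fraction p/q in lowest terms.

89984

Step 1: 53454 = 2 * 3 * 59 * 151; number of divisors = (1+1) * (1+1) * (1+1) * (1+1) = 16; answer 16
Step 2: B1 = 16; r = -16; cross terms: (-35*-16 - 31*-24)=1304, (31*10 - -8*-16)=182, (-8*-24 - -35*10)=542; twice the area = |2028| = 2028; area = 1014; boundary points = 2 + 13 + 1 = 16; strictly interior points = area - boundary/2 + 1 = 1007; answer 1007
Step 3: B2 = 1007; d = 26; remainder = value at the root: -1*(26)^2 - 9*(26)^1 - 3 = (-676) + (-234) + (-3) = -913; answer -913
Step 4: B3 = -913; c = 89983; 89983 is prime, so its only divisors are 1 and 89983; sigma = 1 + 89983 = 89984; answer 89984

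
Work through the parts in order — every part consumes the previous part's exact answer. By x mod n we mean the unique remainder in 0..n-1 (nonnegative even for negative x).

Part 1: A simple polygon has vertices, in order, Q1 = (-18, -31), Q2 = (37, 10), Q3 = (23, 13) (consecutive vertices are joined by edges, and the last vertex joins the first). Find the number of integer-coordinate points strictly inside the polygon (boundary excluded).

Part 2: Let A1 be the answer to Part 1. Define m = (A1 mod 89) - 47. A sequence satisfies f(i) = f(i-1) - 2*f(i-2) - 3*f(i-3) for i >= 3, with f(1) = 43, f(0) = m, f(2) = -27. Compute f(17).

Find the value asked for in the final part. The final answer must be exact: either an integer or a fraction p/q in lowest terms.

44893

Part 1: cross terms: (-18*10 - 37*-31)=967, (37*13 - 23*10)=251, (23*-31 - -18*13)=-479; twice the area = |739| = 739; area = 739/2; boundary points = 1 + 1 + 1 = 3; strictly interior points = area - boundary/2 + 1 = 369; answer 369
Part 2: A1 = 369; m = -34; f(3) = 1*(-27) - 2*(43) - 3*(-34) = -11; iterating: f(3)=-11, f(4)=-86, f(5)=17, f(6)=222, f(7)=446, f(8)=-49, f(9)=-1607, f(10)=-2847, f(11)=514, f(12)=11029, f(13)=18542, f(14)=-5058, f(15)=-75229, f(16)=-120739, f(17)=44893; answer 44893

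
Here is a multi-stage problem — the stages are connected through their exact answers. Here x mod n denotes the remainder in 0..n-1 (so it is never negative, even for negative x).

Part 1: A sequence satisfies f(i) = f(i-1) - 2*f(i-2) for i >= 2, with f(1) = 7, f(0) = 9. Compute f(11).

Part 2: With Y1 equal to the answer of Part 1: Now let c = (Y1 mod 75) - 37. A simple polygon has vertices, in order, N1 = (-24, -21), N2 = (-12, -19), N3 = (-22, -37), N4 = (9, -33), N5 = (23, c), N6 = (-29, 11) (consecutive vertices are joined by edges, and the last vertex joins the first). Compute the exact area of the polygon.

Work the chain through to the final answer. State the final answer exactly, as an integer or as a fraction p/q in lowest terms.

Part 1: f(2) = 1*(7) - 2*(9) = -11; iterating: f(2)=-11, f(3)=-25, f(4)=-3, f(5)=47, f(6)=53, f(7)=-41, f(8)=-147, f(9)=-65, f(10)=229, f(11)=359; answer 359
Part 2: Y1 = 359; c = 22; cross terms: (-24*-19 - -12*-21)=204, (-12*-37 - -22*-19)=26, (-22*-33 - 9*-37)=1059, (9*22 - 23*-33)=957, (23*11 - -29*22)=891, (-29*-21 - -24*11)=873; twice the area = |4010| = 4010; area = 2005; answer 2005

2005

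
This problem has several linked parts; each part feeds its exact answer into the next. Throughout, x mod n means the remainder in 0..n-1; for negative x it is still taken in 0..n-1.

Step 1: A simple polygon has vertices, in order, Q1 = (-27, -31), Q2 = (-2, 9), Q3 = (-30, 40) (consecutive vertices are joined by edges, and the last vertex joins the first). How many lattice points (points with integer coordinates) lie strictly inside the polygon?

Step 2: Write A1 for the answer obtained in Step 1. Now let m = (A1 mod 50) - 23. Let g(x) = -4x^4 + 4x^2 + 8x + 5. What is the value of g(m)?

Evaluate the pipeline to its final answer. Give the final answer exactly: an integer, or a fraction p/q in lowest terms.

-934907

Step 1: cross terms: (-27*9 - -2*-31)=-305, (-2*40 - -30*9)=190, (-30*-31 - -27*40)=2010; twice the area = |1895| = 1895; area = 1895/2; boundary points = 5 + 1 + 1 = 7; strictly interior points = area - boundary/2 + 1 = 945; answer 945
Step 2: A1 = 945; m = 22; -4*(22)^4 + 4*(22)^2 + 8*(22)^1 + 5 = (-937024) + (1936) + (176) + (5) = -934907; answer -934907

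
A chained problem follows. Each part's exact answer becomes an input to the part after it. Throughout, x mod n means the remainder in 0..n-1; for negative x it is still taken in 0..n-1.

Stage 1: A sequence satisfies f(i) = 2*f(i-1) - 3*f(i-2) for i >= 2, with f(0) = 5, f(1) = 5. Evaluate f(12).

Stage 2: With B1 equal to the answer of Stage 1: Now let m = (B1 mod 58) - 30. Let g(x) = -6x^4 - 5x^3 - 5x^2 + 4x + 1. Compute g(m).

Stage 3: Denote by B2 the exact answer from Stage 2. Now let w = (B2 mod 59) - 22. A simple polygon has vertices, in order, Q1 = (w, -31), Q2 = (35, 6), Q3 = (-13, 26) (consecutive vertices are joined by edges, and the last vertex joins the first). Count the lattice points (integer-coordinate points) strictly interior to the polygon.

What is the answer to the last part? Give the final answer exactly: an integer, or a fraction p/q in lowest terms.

Stage 1: f(2) = 2*(5) - 3*(5) = -5; iterating: f(2)=-5, f(3)=-25, f(4)=-35, f(5)=5, f(6)=115, f(7)=215, f(8)=85, f(9)=-475, f(10)=-1205, f(11)=-985, f(12)=1645; answer 1645
Stage 2: B1 = 1645; m = -9; -6*(-9)^4 - 5*(-9)^3 - 5*(-9)^2 + 4*(-9)^1 + 1 = (-39366) + (3645) + (-405) + (-36) + (1) = -36161; answer -36161
Stage 3: B2 = -36161; w = -16; cross terms: (-16*6 - 35*-31)=989, (35*26 - -13*6)=988, (-13*-31 - -16*26)=819; twice the area = |2796| = 2796; area = 1398; boundary points = 1 + 4 + 3 = 8; strictly interior points = area - boundary/2 + 1 = 1395; answer 1395

1395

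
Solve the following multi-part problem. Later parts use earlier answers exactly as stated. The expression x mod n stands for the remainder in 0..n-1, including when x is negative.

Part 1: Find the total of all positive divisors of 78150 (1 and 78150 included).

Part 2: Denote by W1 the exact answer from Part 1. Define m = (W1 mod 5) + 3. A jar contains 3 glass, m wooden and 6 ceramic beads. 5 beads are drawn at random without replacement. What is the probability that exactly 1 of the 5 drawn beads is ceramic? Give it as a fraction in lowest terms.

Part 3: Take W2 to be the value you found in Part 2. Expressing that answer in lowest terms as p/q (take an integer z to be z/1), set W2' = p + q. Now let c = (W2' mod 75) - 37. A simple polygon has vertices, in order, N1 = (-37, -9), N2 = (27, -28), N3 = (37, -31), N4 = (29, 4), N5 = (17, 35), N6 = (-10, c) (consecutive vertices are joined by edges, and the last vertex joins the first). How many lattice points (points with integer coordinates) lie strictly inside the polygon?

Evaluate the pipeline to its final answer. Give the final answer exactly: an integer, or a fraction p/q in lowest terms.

Part 1: 78150 = 2 * 3 * 5^2 * 521; sigma = (1 + 2) * (1 + 3) * (1 + 5 + 25) * (1 + 521) = 3 * 4 * 31 * 522 = 194184; answer 194184
Part 2: W1 = 194184; m = 7; total draws C(16,5) = 4368; favorable C(6,1)*C(10,4) = 1260; P = 15/52; answer 15/52
Part 3: W2 = 15/52; threaded value p + q = 67; c = 30; cross terms: (-37*-28 - 27*-9)=1279, (27*-31 - 37*-28)=199, (37*4 - 29*-31)=1047, (29*35 - 17*4)=947, (17*30 - -10*35)=860, (-10*-9 - -37*30)=1200; twice the area = |5532| = 5532; area = 2766; boundary points = 1 + 1 + 1 + 1 + 1 + 3 = 8; strictly interior points = area - boundary/2 + 1 = 2763; answer 2763

2763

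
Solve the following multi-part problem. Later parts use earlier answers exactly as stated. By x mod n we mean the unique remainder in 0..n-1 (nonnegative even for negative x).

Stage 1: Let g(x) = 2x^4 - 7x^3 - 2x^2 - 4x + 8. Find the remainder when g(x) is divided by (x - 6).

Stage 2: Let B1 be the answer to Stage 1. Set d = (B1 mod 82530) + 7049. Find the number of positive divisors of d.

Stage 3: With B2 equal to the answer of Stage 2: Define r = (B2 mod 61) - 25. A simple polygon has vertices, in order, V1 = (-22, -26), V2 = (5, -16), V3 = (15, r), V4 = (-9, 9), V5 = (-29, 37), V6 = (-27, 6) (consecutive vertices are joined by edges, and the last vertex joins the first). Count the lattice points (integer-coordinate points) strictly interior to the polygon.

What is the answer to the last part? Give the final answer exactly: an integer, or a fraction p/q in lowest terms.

1099

Stage 1: remainder = value at the root: 2*(6)^4 - 7*(6)^3 - 2*(6)^2 - 4*(6)^1 + 8 = (2592) + (-1512) + (-72) + (-24) + (8) = 992; answer 992
Stage 2: B1 = 992; d = 8041; 8041 = 11 * 17 * 43; number of divisors = (1+1) * (1+1) * (1+1) = 8; answer 8
Stage 3: B2 = 8; r = -17; cross terms: (-22*-16 - 5*-26)=482, (5*-17 - 15*-16)=155, (15*9 - -9*-17)=-18, (-9*37 - -29*9)=-72, (-29*6 - -27*37)=825, (-27*-26 - -22*6)=834; twice the area = |2206| = 2206; area = 1103; boundary points = 1 + 1 + 2 + 4 + 1 + 1 = 10; strictly interior points = area - boundary/2 + 1 = 1099; answer 1099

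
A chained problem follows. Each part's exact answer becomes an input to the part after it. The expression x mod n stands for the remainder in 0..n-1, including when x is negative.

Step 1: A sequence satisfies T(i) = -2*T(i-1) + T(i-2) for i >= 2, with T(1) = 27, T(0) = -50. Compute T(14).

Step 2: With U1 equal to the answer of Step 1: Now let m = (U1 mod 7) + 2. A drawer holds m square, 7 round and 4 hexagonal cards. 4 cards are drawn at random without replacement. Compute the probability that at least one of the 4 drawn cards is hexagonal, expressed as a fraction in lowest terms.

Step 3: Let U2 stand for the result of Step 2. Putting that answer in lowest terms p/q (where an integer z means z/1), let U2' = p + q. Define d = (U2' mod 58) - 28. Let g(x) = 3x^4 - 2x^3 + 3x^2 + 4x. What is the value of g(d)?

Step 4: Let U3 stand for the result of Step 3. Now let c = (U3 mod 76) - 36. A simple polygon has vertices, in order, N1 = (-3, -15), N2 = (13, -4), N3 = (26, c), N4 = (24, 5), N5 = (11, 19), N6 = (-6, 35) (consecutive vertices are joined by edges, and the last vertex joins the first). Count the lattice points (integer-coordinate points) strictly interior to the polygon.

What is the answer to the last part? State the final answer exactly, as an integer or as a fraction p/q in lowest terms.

Step 1: T(2) = -2*(27) + 1*(-50) = -104; iterating: T(2)=-104, T(3)=235, T(4)=-574, T(5)=1383, T(6)=-3340, T(7)=8063, T(8)=-19466, T(9)=46995, T(10)=-113456, T(11)=273907, T(12)=-661270, T(13)=1596447, T(14)=-3854164; answer -3854164
Step 2: U1 = -3854164; m = 3; total draws C(14,4) = 1001; complement C(10,4) = 210; favorable 1001 - 210 = 791; P = 113/143; answer 113/143
Step 3: U2 = 113/143; threaded value p + q = 256; d = -4; 3*(-4)^4 - 2*(-4)^3 + 3*(-4)^2 + 4*(-4)^1 = (768) + (128) + (48) + (-16) = 928; answer 928
Step 4: U3 = 928; c = -20; cross terms: (-3*-4 - 13*-15)=207, (13*-20 - 26*-4)=-156, (26*5 - 24*-20)=610, (24*19 - 11*5)=401, (11*35 - -6*19)=499, (-6*-15 - -3*35)=195; twice the area = |1756| = 1756; area = 878; boundary points = 1 + 1 + 1 + 1 + 1 + 1 = 6; strictly interior points = area - boundary/2 + 1 = 876; answer 876

876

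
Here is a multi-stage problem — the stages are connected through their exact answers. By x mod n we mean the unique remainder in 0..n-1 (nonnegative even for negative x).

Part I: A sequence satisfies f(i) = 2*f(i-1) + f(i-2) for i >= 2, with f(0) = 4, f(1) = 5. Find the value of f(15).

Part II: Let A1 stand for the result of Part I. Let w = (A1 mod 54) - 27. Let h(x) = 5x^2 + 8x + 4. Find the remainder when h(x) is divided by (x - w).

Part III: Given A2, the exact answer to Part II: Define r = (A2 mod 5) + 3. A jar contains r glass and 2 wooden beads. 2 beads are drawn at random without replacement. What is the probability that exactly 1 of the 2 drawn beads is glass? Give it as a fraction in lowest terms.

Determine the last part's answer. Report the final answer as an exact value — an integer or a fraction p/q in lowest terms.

3/5

Part I: f(2) = 2*(5) + 1*(4) = 14; iterating: f(2)=14, f(3)=33, f(4)=80, f(5)=193, f(6)=466, f(7)=1125, f(8)=2716, f(9)=6557, f(10)=15830, f(11)=38217, f(12)=92264, f(13)=222745, f(14)=537754, f(15)=1298253; answer 1298253
Part II: A1 = 1298253; w = 12; remainder = value at the root: 5*(12)^2 + 8*(12)^1 + 4 = (720) + (96) + (4) = 820; answer 820
Part III: A2 = 820; r = 3; total draws C(5,2) = 10; favorable C(3,1)*C(2,1) = 6; P = 3/5; answer 3/5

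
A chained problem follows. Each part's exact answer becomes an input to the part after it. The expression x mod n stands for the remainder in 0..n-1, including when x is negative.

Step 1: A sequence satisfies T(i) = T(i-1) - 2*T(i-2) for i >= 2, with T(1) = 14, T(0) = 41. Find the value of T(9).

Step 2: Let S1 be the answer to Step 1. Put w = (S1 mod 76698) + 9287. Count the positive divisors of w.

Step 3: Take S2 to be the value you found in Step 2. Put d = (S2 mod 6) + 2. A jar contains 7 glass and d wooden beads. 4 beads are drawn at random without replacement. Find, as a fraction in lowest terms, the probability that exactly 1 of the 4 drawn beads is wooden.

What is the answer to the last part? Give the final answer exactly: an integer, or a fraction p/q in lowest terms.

Step 1: T(2) = 1*(14) - 2*(41) = -68; iterating: T(2)=-68, T(3)=-96, T(4)=40, T(5)=232, T(6)=152, T(7)=-312, T(8)=-616, T(9)=8; answer 8
Step 2: S1 = 8; w = 9295; 9295 = 5 * 11 * 13^2; number of divisors = (1+1) * (1+1) * (2+1) = 12; answer 12
Step 3: S2 = 12; d = 2; total draws C(9,4) = 126; favorable C(2,1)*C(7,3) = 70; P = 5/9; answer 5/9

5/9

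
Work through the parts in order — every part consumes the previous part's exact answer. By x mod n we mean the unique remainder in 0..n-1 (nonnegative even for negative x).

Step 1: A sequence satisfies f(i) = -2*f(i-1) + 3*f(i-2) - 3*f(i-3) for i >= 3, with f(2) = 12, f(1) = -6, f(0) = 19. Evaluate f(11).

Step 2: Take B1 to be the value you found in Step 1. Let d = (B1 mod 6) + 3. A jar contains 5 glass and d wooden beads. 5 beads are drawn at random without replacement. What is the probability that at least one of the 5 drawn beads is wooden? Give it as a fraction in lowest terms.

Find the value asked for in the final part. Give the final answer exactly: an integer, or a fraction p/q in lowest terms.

Step 1: f(3) = -2*(12) + 3*(-6) - 3*(19) = -99; iterating: f(3)=-99, f(4)=252, f(5)=-837, f(6)=2727, f(7)=-8721, f(8)=28134, f(9)=-90612, f(10)=291789, f(11)=-939816; answer -939816
Step 2: B1 = -939816; d = 3; total draws C(8,5) = 56; complement C(5,5) = 1; favorable 56 - 1 = 55; P = 55/56; answer 55/56

55/56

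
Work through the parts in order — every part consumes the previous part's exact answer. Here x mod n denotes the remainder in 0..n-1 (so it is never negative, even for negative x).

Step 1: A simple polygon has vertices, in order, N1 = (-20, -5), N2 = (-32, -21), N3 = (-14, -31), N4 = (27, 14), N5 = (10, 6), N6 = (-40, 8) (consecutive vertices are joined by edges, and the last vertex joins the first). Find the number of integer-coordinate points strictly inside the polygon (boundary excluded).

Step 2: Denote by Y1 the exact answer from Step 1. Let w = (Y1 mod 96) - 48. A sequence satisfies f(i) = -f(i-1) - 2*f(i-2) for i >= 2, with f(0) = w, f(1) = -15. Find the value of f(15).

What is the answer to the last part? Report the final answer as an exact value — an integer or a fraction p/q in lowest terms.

-6309

Step 1: cross terms: (-20*-21 - -32*-5)=260, (-32*-31 - -14*-21)=698, (-14*14 - 27*-31)=641, (27*6 - 10*14)=22, (10*8 - -40*6)=320, (-40*-5 - -20*8)=360; twice the area = |2301| = 2301; area = 2301/2; boundary points = 4 + 2 + 1 + 1 + 2 + 1 = 11; strictly interior points = area - boundary/2 + 1 = 1146; answer 1146
Step 2: Y1 = 1146; w = 42; f(2) = -1*(-15) - 2*(42) = -69; iterating: f(2)=-69, f(3)=99, f(4)=39, f(5)=-237, f(6)=159, f(7)=315, f(8)=-633, f(9)=3, f(10)=1263, f(11)=-1269, f(12)=-1257, f(13)=3795, f(14)=-1281, f(15)=-6309; answer -6309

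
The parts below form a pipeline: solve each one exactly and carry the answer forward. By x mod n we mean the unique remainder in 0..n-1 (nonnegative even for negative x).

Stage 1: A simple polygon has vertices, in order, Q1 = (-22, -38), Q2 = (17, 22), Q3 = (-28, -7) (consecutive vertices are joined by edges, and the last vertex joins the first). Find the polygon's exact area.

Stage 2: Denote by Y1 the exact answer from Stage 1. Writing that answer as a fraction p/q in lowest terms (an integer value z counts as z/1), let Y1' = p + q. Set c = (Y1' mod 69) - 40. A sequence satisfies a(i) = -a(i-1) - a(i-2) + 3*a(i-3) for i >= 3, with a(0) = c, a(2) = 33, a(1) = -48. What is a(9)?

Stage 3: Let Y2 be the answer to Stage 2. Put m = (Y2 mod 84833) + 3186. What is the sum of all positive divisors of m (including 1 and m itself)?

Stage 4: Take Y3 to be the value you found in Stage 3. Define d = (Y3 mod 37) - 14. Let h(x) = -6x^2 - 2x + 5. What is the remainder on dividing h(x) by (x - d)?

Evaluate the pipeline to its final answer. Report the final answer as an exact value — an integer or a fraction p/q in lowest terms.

Stage 1: cross terms: (-22*22 - 17*-38)=162, (17*-7 - -28*22)=497, (-28*-38 - -22*-7)=910; twice the area = |1569| = 1569; area = 1569/2; answer 1569/2
Stage 2: Y1 = 1569/2; threaded value p + q = 1571; c = 13; a(3) = -1*(33) - 1*(-48) + 3*(13) = 54; iterating: a(3)=54, a(4)=-231, a(5)=276, a(6)=117, a(7)=-1086, a(8)=1797, a(9)=-360; answer -360
Stage 3: Y2 = -360; m = 87659; 87659 = 11 * 13 * 613; sigma = (1 + 11) * (1 + 13) * (1 + 613) = 12 * 14 * 614 = 103152; answer 103152
Stage 4: Y3 = 103152; d = 19; remainder = value at the root: -6*(19)^2 - 2*(19)^1 + 5 = (-2166) + (-38) + (5) = -2199; answer -2199

-2199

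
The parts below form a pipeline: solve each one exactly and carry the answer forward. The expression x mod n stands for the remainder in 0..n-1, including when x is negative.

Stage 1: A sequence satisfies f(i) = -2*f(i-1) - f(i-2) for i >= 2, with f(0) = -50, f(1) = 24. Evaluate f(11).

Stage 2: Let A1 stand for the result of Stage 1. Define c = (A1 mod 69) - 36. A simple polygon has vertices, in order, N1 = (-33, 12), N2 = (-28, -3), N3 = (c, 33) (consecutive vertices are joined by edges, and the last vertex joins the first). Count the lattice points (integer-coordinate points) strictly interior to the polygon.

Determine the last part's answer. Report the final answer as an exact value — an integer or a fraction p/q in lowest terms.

Stage 1: f(2) = -2*(24) - 1*(-50) = 2; iterating: f(2)=2, f(3)=-28, f(4)=54, f(5)=-80, f(6)=106, f(7)=-132, f(8)=158, f(9)=-184, f(10)=210, f(11)=-236; answer -236
Stage 2: A1 = -236; c = 4; cross terms: (-33*-3 - -28*12)=435, (-28*33 - 4*-3)=-912, (4*12 - -33*33)=1137; twice the area = |660| = 660; area = 330; boundary points = 5 + 4 + 1 = 10; strictly interior points = area - boundary/2 + 1 = 326; answer 326

326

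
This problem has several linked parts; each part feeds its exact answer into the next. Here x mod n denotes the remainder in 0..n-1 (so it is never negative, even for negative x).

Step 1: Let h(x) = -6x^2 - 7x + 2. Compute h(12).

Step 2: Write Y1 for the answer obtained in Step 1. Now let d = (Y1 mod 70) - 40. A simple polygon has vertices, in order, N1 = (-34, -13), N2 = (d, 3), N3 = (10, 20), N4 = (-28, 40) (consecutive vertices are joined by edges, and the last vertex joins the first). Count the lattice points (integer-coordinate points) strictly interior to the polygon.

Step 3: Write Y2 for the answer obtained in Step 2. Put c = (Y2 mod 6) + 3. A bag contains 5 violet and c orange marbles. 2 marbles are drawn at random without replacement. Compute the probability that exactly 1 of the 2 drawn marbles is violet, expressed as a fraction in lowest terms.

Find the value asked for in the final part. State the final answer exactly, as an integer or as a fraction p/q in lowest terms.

Step 1: -6*(12)^2 - 7*(12)^1 + 2 = (-864) + (-84) + (2) = -946; answer -946
Step 2: Y1 = -946; d = -6; cross terms: (-34*3 - -6*-13)=-180, (-6*20 - 10*3)=-150, (10*40 - -28*20)=960, (-28*-13 - -34*40)=1724; twice the area = |2354| = 2354; area = 1177; boundary points = 4 + 1 + 2 + 1 = 8; strictly interior points = area - boundary/2 + 1 = 1174; answer 1174
Step 3: Y2 = 1174; c = 7; total draws C(12,2) = 66; favorable C(5,1)*C(7,1) = 35; P = 35/66; answer 35/66

35/66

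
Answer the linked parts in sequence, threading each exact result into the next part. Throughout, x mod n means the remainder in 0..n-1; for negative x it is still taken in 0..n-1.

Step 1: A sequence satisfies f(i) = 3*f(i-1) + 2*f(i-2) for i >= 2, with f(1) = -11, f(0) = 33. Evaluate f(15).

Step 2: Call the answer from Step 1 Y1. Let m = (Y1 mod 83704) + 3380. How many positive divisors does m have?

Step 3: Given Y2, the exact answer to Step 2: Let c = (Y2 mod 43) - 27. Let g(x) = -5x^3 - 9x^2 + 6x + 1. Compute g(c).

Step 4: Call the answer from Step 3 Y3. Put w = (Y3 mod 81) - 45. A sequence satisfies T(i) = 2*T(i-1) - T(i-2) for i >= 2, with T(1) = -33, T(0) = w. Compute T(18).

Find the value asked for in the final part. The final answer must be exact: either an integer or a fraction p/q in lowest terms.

Step 1: f(2) = 3*(-11) + 2*(33) = 33; iterating: f(2)=33, f(3)=77, f(4)=297, f(5)=1045, f(6)=3729, f(7)=13277, f(8)=47289, f(9)=168421, f(10)=599841, f(11)=2136365, f(12)=7608777, f(13)=27099061, f(14)=96514737, f(15)=343742333; answer 343742333
Step 2: Y1 = 343742333; m = 57089; 57089 is prime, so its only divisors are 1 and 57089; count = 2; answer 2
Step 3: Y2 = 2; c = -25; -5*(-25)^3 - 9*(-25)^2 + 6*(-25)^1 + 1 = (78125) + (-5625) + (-150) + (1) = 72351; answer 72351
Step 4: Y3 = 72351; w = -27; T(2) = 2*(-33) - 1*(-27) = -39; iterating: T(2)=-39, T(3)=-45, T(4)=-51, T(5)=-57, T(6)=-63, T(7)=-69, T(8)=-75, T(9)=-81, T(10)=-87, T(11)=-93, T(12)=-99, T(13)=-105, T(14)=-111, T(15)=-117, T(16)=-123, T(17)=-129, T(18)=-135; answer -135

-135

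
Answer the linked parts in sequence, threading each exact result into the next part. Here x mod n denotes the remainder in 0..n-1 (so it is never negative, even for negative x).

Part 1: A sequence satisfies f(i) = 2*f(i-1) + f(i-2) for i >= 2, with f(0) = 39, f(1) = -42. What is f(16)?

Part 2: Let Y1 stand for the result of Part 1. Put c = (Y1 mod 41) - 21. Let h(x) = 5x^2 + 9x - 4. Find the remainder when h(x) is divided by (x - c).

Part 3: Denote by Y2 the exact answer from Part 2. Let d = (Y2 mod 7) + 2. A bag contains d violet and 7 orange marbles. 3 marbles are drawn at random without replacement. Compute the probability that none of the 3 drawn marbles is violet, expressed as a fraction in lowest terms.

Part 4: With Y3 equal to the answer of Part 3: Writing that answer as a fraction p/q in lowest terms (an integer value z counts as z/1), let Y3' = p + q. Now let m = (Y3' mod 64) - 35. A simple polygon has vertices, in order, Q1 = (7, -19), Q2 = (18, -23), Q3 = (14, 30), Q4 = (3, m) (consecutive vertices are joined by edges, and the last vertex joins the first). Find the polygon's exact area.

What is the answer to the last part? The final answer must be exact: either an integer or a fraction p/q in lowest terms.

Part 1: f(2) = 2*(-42) + 1*(39) = -45; iterating: f(2)=-45, f(3)=-132, f(4)=-309, f(5)=-750, f(6)=-1809, f(7)=-4368, f(8)=-10545, f(9)=-25458, f(10)=-61461, f(11)=-148380, f(12)=-358221, f(13)=-864822, f(14)=-2087865, f(15)=-5040552, f(16)=-12168969; answer -12168969
Part 2: Y1 = -12168969; c = 15; remainder = value at the root: 5*(15)^2 + 9*(15)^1 - 4 = (1125) + (135) + (-4) = 1256; answer 1256
Part 3: Y2 = 1256; d = 5; total draws C(12,3) = 220; favorable C(7,3) = 35; P = 7/44; answer 7/44
Part 4: Y3 = 7/44; threaded value p + q = 51; m = 16; cross terms: (7*-23 - 18*-19)=181, (18*30 - 14*-23)=862, (14*16 - 3*30)=134, (3*-19 - 7*16)=-169; twice the area = |1008| = 1008; area = 504; answer 504

504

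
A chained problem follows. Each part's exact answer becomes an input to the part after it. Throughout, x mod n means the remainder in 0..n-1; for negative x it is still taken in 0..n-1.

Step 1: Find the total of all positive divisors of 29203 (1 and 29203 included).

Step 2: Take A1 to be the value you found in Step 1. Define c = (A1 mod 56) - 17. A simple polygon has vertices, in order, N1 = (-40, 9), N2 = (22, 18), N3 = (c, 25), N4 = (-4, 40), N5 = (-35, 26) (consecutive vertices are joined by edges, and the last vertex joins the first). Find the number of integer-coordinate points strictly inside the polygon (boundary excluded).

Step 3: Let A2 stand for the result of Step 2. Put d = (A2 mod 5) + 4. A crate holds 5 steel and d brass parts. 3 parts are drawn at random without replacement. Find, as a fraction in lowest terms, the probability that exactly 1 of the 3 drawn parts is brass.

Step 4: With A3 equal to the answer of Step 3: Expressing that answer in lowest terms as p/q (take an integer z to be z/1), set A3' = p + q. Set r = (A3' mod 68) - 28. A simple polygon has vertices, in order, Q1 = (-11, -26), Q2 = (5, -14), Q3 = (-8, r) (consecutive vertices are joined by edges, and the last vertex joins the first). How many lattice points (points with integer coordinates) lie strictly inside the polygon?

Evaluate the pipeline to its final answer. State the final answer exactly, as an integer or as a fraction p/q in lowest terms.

Step 1: 29203 = 19 * 29 * 53; sigma = (1 + 19) * (1 + 29) * (1 + 53) = 20 * 30 * 54 = 32400; answer 32400
Step 2: A1 = 32400; c = 15; cross terms: (-40*18 - 22*9)=-918, (22*25 - 15*18)=280, (15*40 - -4*25)=700, (-4*26 - -35*40)=1296, (-35*9 - -40*26)=725; twice the area = |2083| = 2083; area = 2083/2; boundary points = 1 + 7 + 1 + 1 + 1 = 11; strictly interior points = area - boundary/2 + 1 = 1037; answer 1037
Step 3: A2 = 1037; d = 6; total draws C(11,3) = 165; favorable C(6,1)*C(5,2) = 60; P = 4/11; answer 4/11
Step 4: A3 = 4/11; threaded value p + q = 15; r = -13; cross terms: (-11*-14 - 5*-26)=284, (5*-13 - -8*-14)=-177, (-8*-26 - -11*-13)=65; twice the area = |172| = 172; area = 86; boundary points = 4 + 1 + 1 = 6; strictly interior points = area - boundary/2 + 1 = 84; answer 84

84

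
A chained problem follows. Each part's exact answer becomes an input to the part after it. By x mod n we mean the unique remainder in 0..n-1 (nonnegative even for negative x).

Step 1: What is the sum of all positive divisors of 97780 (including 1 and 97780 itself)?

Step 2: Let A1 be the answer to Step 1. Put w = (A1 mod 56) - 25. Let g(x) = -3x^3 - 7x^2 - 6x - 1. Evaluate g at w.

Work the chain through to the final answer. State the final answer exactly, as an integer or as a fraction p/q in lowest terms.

-163

Step 1: 97780 = 2^2 * 5 * 4889; sigma = (1 + 2 + 4) * (1 + 5) * (1 + 4889) = 7 * 6 * 4890 = 205380; answer 205380
Step 2: A1 = 205380; w = 3; -3*(3)^3 - 7*(3)^2 - 6*(3)^1 - 1 = (-81) + (-63) + (-18) + (-1) = -163; answer -163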